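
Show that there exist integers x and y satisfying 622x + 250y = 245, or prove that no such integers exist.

Both 622 and 250 are divisible by gcd(622, 250) = 2, hence so is any combination 622x + 250y.
But 245 is not a multiple of 2 (it leaves remainder 1).
So the equation is unsolvable over ℤ.

There are no such integers.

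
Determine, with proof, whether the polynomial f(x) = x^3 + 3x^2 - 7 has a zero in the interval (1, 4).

Such a root exists.

f(1) = -3 and f(4) = 105, which have opposite signs.
As a polynomial, f is continuous on every closed interval.
By the Intermediate Value Theorem f must vanish at some point of (1, 4).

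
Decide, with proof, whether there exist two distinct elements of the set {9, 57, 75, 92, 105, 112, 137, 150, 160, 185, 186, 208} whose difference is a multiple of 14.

Two integers differ by a multiple of 14 exactly when they have the same residue mod 14. The residues are 9↦9, 57↦1, 75↦5, 92↦8, 105↦7, 112↦0, 137↦11, 150↦10, 160↦6, 185↦3, 186↦4, 208↦12.
All 12 residues are distinct, so no two elements differ by a multiple of 14.

No, no such pair exists.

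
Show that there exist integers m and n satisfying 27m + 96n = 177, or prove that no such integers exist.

Since gcd(27, 96) = 3 and 177 = 3·59, Bézout's identity guarantees a solution.
Dividing through by 3 reduces the equation to 9m + 32n = 59.
Euclidean algorithm: 32 = 3·9 + 5, 9 = 1·5 + 4, 5 = 1·4 + 1, 4 = 4·1 + 0.
Unwinding: 1 = 5 − 1·4 = 5 − (9 − 1·5) = −9 + 2·5 = −9 + 2·(32 − 3·9) = 2·32 − 7·9, i.e. 9·(-7) + 32·2 = 1.
Times 59: 9·(-413) + 32·118 = 59, so (-413, 118) solves it.
Shifting by a multiple of (32, −9) keeps it a solution: m = -413 + 13·32 = 3, n = 118 − 13·9 = 1.
Indeed 27·3 + 96·1 = 81 + 96 = 177.

m = 3, n = 1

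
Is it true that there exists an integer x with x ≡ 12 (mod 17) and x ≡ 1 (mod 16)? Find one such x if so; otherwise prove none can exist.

x = 97

The moduli 17 and 16 are coprime, so by the Chinese Remainder Theorem a unique solution modulo 272 exists.
Any solution of the first congruence is x = 12 + 17t; substituting into the second, 17t ≡ 1 − 12 ≡ 5 (mod 16).
17 ≡ 1 (mod 16), so this reads 1t ≡ 5 (mod 16). So t ≡ 5 (mod 16).
With t = 5: x = 12 + 17·5 = 97.
Indeed 97 ≡ 12 (mod 17) and 97 ≡ 1 (mod 16).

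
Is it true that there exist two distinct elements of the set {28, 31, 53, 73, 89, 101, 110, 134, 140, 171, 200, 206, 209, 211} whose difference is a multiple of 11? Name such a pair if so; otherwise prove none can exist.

Yes: 28 and 171.

28 mod 11 = 6 and 171 mod 11 = 6, so 171 − 28 = 143 = 13·11.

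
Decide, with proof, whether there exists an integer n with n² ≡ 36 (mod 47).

n = 6

Take n = 6. Then 6² = 36, and since 0 ≤ 36 < 47 this is already reduced: 6² ≡ 36 (mod 47).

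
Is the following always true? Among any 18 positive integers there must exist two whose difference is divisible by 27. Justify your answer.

No; for instance {2, 3, 4, 5, 6, 7, 8, 9, 10, 11, 12, 13, 14, 15, 16, 17, 18, 19} is a counterexample.

Try 18 consecutive integers, 2, 3, …, 19. Their remainders mod 27 are 2, 3, 4, 5, 6, 7, 8, 9, 10, 11, 12, 13, 14, 15, 16, 17, 18, 19 — pairwise different, as any 18 ≤ 27 consecutive integers have distinct residues.
Any two of them differ by at most 17 < 27 and by at least 1, so no difference is a multiple of 27.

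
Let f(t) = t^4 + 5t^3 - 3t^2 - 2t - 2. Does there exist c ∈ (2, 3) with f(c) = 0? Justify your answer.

The endpoint values f(2) = 38 and f(3) = 181 are both positive. Claim: f(t) > 0 for every t in (2, 3).
Substitute t = 2 + u, where 0 < u < 1 on the interval. Expanding, f(2 + u) = u^4 + 13u^3 + 51u^2 + 78u + 38.
All 5 nonzero coefficients of this polynomial in u are positive; hence for u > 0 the value is a sum of positive terms (the constant 38 among them).
So f is strictly positive on (2, 3); no root exists in the interval.

No such root exists.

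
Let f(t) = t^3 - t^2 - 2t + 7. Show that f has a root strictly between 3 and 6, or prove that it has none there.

The endpoint values f(3) = 19 and f(6) = 175 are both positive. Claim: f(t) > 0 for every t in (3, 6).
Shift to the endpoint 3: with t = 3 + u (0 < u < 3), one computes f(3 + u) = u^3 + 8u^2 + 19u + 19.
The nonzero coefficients here are all positive, so for u > 0 every term is positive (or zero), and the constant term 19 is strictly positive.
So f is strictly positive on (3, 6); no root exists in the interval.

No.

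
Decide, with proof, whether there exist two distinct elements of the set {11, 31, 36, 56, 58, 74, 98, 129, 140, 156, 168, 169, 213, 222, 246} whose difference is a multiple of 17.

No, no such pair exists.

Residues mod 17: 11↦11, 31↦14, 36↦2, 56↦5, 58↦7, 74↦6, 98↦13, 129↦10, 140↦4, 156↦3, 168↦15, 169↦16, 213↦9, 222↦1, 246↦8.
These 15 residues are pairwise different, hence no difference of two elements is divisible by 17.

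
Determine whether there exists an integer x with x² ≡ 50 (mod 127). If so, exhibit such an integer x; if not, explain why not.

x = 80

x = 80 works: 80² = 6400, and 6400 − 50 = 6350 = 50·127.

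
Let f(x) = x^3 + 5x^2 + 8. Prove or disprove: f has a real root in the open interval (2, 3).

f(2) = 36 and f(3) = 80, both positive, so a sign-change argument is unavailable; we show f keeps this sign on the whole interval.
Substitute x = 2 + u, where 0 < u < 1 on the interval. Expanding, f(2 + u) = u^3 + 11u^2 + 32u + 36.
All 4 nonzero coefficients of this polynomial in u are positive; hence for u > 0 the value is a sum of positive terms (the constant 36 among them).
Therefore f(x) > 0 throughout (2, 3), and f has no zero there.

No such root exists.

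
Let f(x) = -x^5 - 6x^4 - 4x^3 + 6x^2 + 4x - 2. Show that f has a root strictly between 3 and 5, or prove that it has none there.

f has no root in that interval.

f(3) = -773 and f(5) = -7207, both negative, so a sign-change argument is unavailable; we show f keeps this sign on the whole interval.
Shift to the endpoint 3: with x = 3 + u (0 < u < 2), one computes f(3 + u) = -u^5 - 21u^4 - 166u^3 - 624u^2 - 1121u - 773.
All 6 nonzero coefficients of this polynomial in u are negative; hence for u > 0 the value is a sum of negative terms (the constant -773 among them).
So f is strictly negative on (3, 5); no root exists in the interval.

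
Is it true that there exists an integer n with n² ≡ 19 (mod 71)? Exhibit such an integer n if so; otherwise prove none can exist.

n = 27

Take n = 27. Then 27² = 729 = 10·71 + 19, so 27² ≡ 19 (mod 71).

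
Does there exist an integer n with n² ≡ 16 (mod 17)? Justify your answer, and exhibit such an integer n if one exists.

n = 4

Take n = 4. Then 4² = 16, and since 0 ≤ 16 < 17 this is already reduced: 4² ≡ 16 (mod 17).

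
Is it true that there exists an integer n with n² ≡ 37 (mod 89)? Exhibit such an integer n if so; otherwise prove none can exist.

Apply Euler's criterion with the prime 89: 37 is a quadratic residue iff 37^44 ≡ 1 (mod 89), and a non-residue iff it is ≡ −1.
Repeated squaring mod 89: 37^2 = 1369 ≡ 34; 37^4 ≡ 34² = 1156 ≡ 88; 37^8 ≡ 88² = 7744 ≡ 1; 37^16 ≡ 1² = 1 ≡ 1; 37^32 ≡ 1² = 1 ≡ 1.
Since 44 = 32 + 8 + 4, 37^44 ≡ 1 · 1 · 88; multiplying out mod 89: 1·1 = 1 ≡ 1, then 1·88 = 88 ≡ 88. Thus 37^44 ≡ 88 ≡ −1 (mod 89).
The value −1 means 37 is a non-residue modulo 89, so n² ≡ 37 (mod 89) is impossible.

There is no such integer.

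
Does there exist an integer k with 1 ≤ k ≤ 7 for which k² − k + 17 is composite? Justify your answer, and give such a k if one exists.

No, no such integer k in that range exists.

The values for k = 1, 2, …, 7 are 17, 19, 23, 29, 37, 47, 59, and each of these is prime.
So no value in the range makes the expression composite.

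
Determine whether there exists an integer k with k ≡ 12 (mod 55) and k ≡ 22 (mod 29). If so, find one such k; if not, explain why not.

The moduli 55 and 29 are coprime, so by the Chinese Remainder Theorem a unique solution modulo 1595 exists.
Write k = 12 + 55t and require 12 + 55t ≡ 22 (mod 29), i.e. 55t ≡ 10 (mod 29).
55 ≡ 26 (mod 29), so this reads 26t ≡ 10 (mod 29). Invert 26 mod 29 by the Euclidean algorithm: 29 = 1·26 + 3, 26 = 8·3 + 2, 3 = 1·2 + 1, 2 = 2·1 + 0; back-substituting, 1 = 3 − 1·2 = 3 − (26 − 8·3) = −26 + 9·3 = −26 + 9·(29 − 1·26) = 9·29 − 10·26. Hence 26·(-10) ≡ 1, so 26⁻¹ ≡ -10 ≡ 19 (mod 29).
Therefore t ≡ 19·10 = 190 ≡ 16 (mod 29).
With t = 16: k = 12 + 55·16 = 892.
Verify: 892 = 16·55 + 12 and 892 = 30·29 + 22. ✓

k = 892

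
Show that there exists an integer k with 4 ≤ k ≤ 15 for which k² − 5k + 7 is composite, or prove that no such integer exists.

At k = 7: 7² − 5·7 + 7 = 21 = 3·7, which is composite.

k = 7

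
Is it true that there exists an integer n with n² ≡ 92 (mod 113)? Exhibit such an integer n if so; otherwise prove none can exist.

No, no such integer exists.

113 is prime, so by Euler's criterion 92 is a square mod 113 iff 92^((113−1)/2) = 92^56 ≡ 1 (mod 113).
Repeated squaring mod 113: 92^2 = 8464 ≡ 102; 92^4 ≡ 102² = 10404 ≡ 8; 92^8 ≡ 8² = 64 ≡ 64; 92^16 ≡ 64² = 4096 ≡ 28; 92^32 ≡ 28² = 784 ≡ 106.
Since 56 = 32 + 16 + 8, 92^56 ≡ 106 · 28 · 64; multiplying out mod 113: 106·28 = 2968 ≡ 30, then 30·64 = 1920 ≡ 112. Thus 92^56 ≡ 112 ≡ −1 (mod 113).
By Euler's criterion 92 is a quadratic non-residue mod 113: no n satisfies n² ≡ 92 (mod 113).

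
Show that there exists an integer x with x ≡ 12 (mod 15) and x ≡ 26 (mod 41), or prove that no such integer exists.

x = 477

Since 15 and 41 share no common factor, CRT says the pair of congruences has a solution (unique mod 615).
Write x = 12 + 15t and require 12 + 15t ≡ 26 (mod 41), i.e. 15t ≡ 14 (mod 41).
To invert 15 modulo 41: 41 = 2·15 + 11, 15 = 1·11 + 4, 11 = 2·4 + 3, 4 = 1·3 + 1, 3 = 3·1 + 0, and unwinding, 1 = 4 − 1·3 = 4 − (11 − 2·4) = −11 + 3·4 = −11 + 3·(15 − 1·11) = 3·15 − 4·11 = 3·15 − 4·(41 − 2·15) = −4·41 + 11·15. Thus 15⁻¹ ≡ 11 (mod 41).
Therefore t ≡ 11·14 = 154 ≡ 31 (mod 41).
Taking t = 31 gives x = 12 + 15·31 = 477.
Check: 477 mod 15 = 12, 477 mod 41 = 26. ✓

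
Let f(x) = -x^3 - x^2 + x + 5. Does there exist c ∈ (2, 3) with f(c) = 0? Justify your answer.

f has no root in that interval.

f(2) = -5 and f(3) = -28, both negative, so a sign-change argument is unavailable; we show f keeps this sign on the whole interval.
Shift to the endpoint 2: with x = 2 + u (0 < u < 1), one computes f(2 + u) = -u^3 - 7u^2 - 15u - 5.
All 4 nonzero coefficients of this polynomial in u are negative; hence for u > 0 the value is a sum of negative terms (the constant -5 among them).
Therefore f(x) < 0 throughout (2, 3), and f has no zero there.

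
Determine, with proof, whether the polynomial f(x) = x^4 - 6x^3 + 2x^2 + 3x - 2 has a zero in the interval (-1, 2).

f(-1) = 4 and f(2) = -20, which have opposite signs.
f is continuous everywhere (it is a polynomial), in particular on [-1, 2].
By the Intermediate Value Theorem f must vanish at some point of (-1, 2).

Yes, f has a root in the interval.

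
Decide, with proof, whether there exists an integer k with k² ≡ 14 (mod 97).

No, no such integer exists.

Apply Euler's criterion with the prime 97: 14 is a quadratic residue iff 14^48 ≡ 1 (mod 97), and a non-residue iff it is ≡ −1.
Repeated squaring mod 97: 14^2 = 196 ≡ 2; 14^4 ≡ 2² = 4 ≡ 4; 14^8 ≡ 4² = 16 ≡ 16; 14^16 ≡ 16² = 256 ≡ 62; 14^32 ≡ 62² = 3844 ≡ 61.
Since 48 = 32 + 16, 14^48 ≡ 61 · 62; multiplying out mod 97: 61·62 = 3782 ≡ 96. Thus 14^48 ≡ 96 ≡ −1 (mod 97).
By Euler's criterion 14 is a quadratic non-residue mod 97: no k satisfies k² ≡ 14 (mod 97).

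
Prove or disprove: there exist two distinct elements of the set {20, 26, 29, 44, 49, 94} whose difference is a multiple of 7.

Two integers differ by a multiple of 7 exactly when they have the same residue mod 7. The residues are 20↦6, 26↦5, 29↦1, 44↦2, 49↦0, 94↦3.
No residue repeats among the 6 elements, so no pair has difference ≡ 0 (mod 7).

There is no such pair.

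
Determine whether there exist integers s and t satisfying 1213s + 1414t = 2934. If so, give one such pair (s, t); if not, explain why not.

1213 and 1414 are coprime, so 1213s + 1414t ranges over all of ℤ.
Run the Euclidean algorithm on 1414 and 1213: 1414 = 1·1213 + 201, 1213 = 6·201 + 7, 201 = 28·7 + 5, 7 = 1·5 + 2, 5 = 2·2 + 1, 2 = 2·1 + 0.
Unwinding: 1 = 5 − 2·2 = 5 − 2·(7 − 1·5) = −2·7 + 3·5 = −2·7 + 3·(201 − 28·7) = 3·201 − 86·7 = 3·201 − 86·(1213 − 6·201) = −86·1213 + 519·201 = −86·1213 + 519·(1414 − 1·1213) = 519·1414 − 605·1213, i.e. 1213·(-605) + 1414·519 = 1.
Multiplying through by 2934: s = (-605)·2934 = -1775070, t = 519·2934 = 1522746 is a solution.
Adding 1256·1414 to s and subtracting 1256·1213 from t gives the tidier solution (914, -782).
Check: 1213·914 + 1414·(-782) = 1108682 − 1105748 = 2934. ✓

s = 914, t = -782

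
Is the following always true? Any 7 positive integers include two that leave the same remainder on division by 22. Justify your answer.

No; for instance {103, 104, 105, 106, 107, 108, 109} is a counterexample.

Take the 7 consecutive integers 103, 104, …, 109: their residues mod 22 are all distinct because 7 ≤ 22.
Hence this collection has no pair with equal remainders mod 22, disproving the claim.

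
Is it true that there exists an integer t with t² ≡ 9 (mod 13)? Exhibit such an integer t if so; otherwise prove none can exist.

Take t = 3. Then 3² = 9, and since 0 ≤ 9 < 13 this is already reduced: 3² ≡ 9 (mod 13).

t = 3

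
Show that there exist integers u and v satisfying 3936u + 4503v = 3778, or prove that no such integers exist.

gcd(3936, 4503) = 3, so every integer of the form 3936u + 4503v is a multiple of 3.
However 3778 leaves remainder 1 on division by 3.
Hence no integers u, v satisfy the equation.

No, no such integers exist.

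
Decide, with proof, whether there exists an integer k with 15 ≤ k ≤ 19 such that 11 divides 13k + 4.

No, no such integer k in that range exists.

At k = 15, 13·15 + 4 = 199 ≡ 1 (mod 11), and each step in k adds 13 ≡ 2 (mod 11), giving residues 1, 3, 5, 7, 9 for k = 15, 16, …, 19.
The residue 0 does not occur, so no k in [15, 19] makes 13k + 4 a multiple of 11.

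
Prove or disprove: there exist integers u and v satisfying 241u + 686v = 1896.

241 and 686 are coprime, so 241u + 686v ranges over all of ℤ.
Run the Euclidean algorithm on 686 and 241: 686 = 2·241 + 204, 241 = 1·204 + 37, 204 = 5·37 + 19, 37 = 1·19 + 18, 19 = 1·18 + 1, 18 = 18·1 + 0.
Back-substituting, 1 = 19 − 1·18 = 19 − (37 − 1·19) = −37 + 2·19 = −37 + 2·(204 − 5·37) = 2·204 − 11·37 = 2·204 − 11·(241 − 1·204) = −11·241 + 13·204 = −11·241 + 13·(686 − 2·241) = 13·686 − 37·241; that is, 241·(-37) + 686·13 = 1.
Multiplying through by 1896: u = (-37)·1896 = -70152, v = 13·1896 = 24648 is a solution.
The general solution is u = -70152 + 686k, v = 24648 − 241k; taking k = 103 gives the smaller pair u = 506, v = -175.
Indeed 241·506 + 686·(-175) = 121946 − 120050 = 1896.

u = 506, v = -175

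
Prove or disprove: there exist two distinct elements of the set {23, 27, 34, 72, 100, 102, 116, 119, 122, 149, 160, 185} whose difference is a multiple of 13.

Residues mod 13: 23↦10, 27↦1, 34↦8, 72↦7, 100↦9, 102↦11, 116↦12, 119↦2, 122↦5, 149↦6, 160↦4, 185↦3.
All 12 residues are distinct, so no two elements differ by a multiple of 13.

There is no such pair.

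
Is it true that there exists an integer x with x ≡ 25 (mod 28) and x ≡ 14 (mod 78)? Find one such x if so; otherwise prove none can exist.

No, no such integer exists.

gcd(28, 78) = 2. If x ≡ 25 (mod 28) and x ≡ 14 (mod 78), then x ≡ 25 (mod 2) and x ≡ 14 (mod 2).
However 25 ≡ 1 and 14 ≡ 0 (mod 2), and 1 ≠ 0.
So no integer satisfies both congruences.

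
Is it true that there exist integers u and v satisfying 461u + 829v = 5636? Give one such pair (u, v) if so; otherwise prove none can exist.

u = 246, v = -130

461 and 829 are coprime, so 461u + 829v ranges over all of ℤ.
Euclidean algorithm: 829 = 1·461 + 368, 461 = 1·368 + 93, 368 = 3·93 + 89, 93 = 1·89 + 4, 89 = 22·4 + 1, 4 = 4·1 + 0.
Back-substituting, 1 = 89 − 22·4 = 89 − 22·(93 − 1·89) = −22·93 + 23·89 = −22·93 + 23·(368 − 3·93) = 23·368 − 91·93 = 23·368 − 91·(461 − 1·368) = −91·461 + 114·368 = −91·461 + 114·(829 − 1·461) = 114·829 − 205·461; that is, 461·(-205) + 829·114 = 1.
Times 5636: 461·(-1155380) + 829·642504 = 5636, so (-1155380, 642504) solves it.
Adding 1394·829 to u and subtracting 1394·461 from v gives the tidier solution (246, -130).
Check: 461·246 + 829·(-130) = 113406 − 107770 = 5636. ✓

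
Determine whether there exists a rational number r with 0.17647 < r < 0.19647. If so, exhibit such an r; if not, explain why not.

r = 2/11

Look for a denominator N such that an integer falls strictly between N·0.17647 and N·0.19647. N = 11 works: 11·0.17647 = 1.94117 < 2 < 2.16117 = 11·0.19647.
Dividing back, 0.17647 < 2/11 < 0.19647, and 2/11 is rational.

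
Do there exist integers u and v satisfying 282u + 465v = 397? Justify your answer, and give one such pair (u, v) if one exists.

No, no such integers exist.

gcd(282, 465) = 3, so every integer of the form 282u + 465v is a multiple of 3.
But 397 = 3·132 + 1, so 3 ∤ 397.
So the equation is unsolvable over ℤ.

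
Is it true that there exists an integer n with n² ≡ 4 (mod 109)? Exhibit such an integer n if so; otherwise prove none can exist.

n = 107

n = 107 works: 107² = 11449, and 11449 − 4 = 11445 = 105·109.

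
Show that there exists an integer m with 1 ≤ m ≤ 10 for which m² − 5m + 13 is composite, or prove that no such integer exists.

At m = 10: 10² − 5·10 + 13 = 63 = 3·21, which is composite.

m = 10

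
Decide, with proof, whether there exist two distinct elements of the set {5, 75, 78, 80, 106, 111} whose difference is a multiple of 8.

No, no such pair exists.

Reduce each element modulo 8: 5↦5, 75↦3, 78↦6, 80↦0, 106↦2, 111↦7.
No residue repeats among the 6 elements, so no pair has difference ≡ 0 (mod 8).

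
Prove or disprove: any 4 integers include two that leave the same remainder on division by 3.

Yes, this is always true.

There are exactly 3 possible remainders on division by 3.
With 4 integers and only 3 classes, the pigeonhole principle forces two of them, say a and b, into the same class.
So a and b have equal remainders mod 3, which is exactly what was to be shown.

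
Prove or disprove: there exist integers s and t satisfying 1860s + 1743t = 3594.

gcd(1860, 1743) = 3, and 3 divides 3594, so integer solutions exist.
Dividing through by 3 reduces the equation to 620s + 581t = 1198.
Euclidean algorithm: 620 = 1·581 + 39, 581 = 14·39 + 35, 39 = 1·35 + 4, 35 = 8·4 + 3, 4 = 1·3 + 1, 3 = 3·1 + 0.
Unwinding: 1 = 4 − 1·3 = 4 − (35 − 8·4) = −35 + 9·4 = −35 + 9·(39 − 1·35) = 9·39 − 10·35 = 9·39 − 10·(581 − 14·39) = −10·581 + 149·39 = −10·581 + 149·(620 − 1·581) = 149·620 − 159·581, i.e. 620·149 + 581·(-159) = 1.
Multiplying through by 1198: s = 149·1198 = 178502, t = (-159)·1198 = -190482 is a solution.
The general solution is s = 178502 + 581k, t = -190482 − 620k; taking k = -307 gives the smaller pair s = 135, t = -142.
Check: 1860·135 + 1743·(-142) = 251100 − 247506 = 3594. ✓

s = 135, t = -142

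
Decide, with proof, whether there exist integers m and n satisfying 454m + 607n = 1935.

m = 273, n = -201

Since gcd(454, 607) = 1, every integer is an integer combination of 454 and 607.
Dividing repeatedly: 607 = 1·454 + 153, 454 = 2·153 + 148, 153 = 1·148 + 5, 148 = 29·5 + 3, 5 = 1·3 + 2, 3 = 1·2 + 1, 2 = 2·1 + 0.
Unwinding: 1 = 3 − 1·2 = 3 − (5 − 1·3) = −5 + 2·3 = −5 + 2·(148 − 29·5) = 2·148 − 59·5 = 2·148 − 59·(153 − 1·148) = −59·153 + 61·148 = −59·153 + 61·(454 − 2·153) = 61·454 − 181·153 = 61·454 − 181·(607 − 1·454) = −181·607 + 242·454, i.e. 454·242 + 607·(-181) = 1.
Scaling by 1935 gives the particular solution (m, n) = (468270, -350235).
Subtracting 771·607 from m and adding 771·454 to n gives the tidier solution (273, -201).
Check: 454·273 + 607·(-201) = 123942 − 122007 = 1935. ✓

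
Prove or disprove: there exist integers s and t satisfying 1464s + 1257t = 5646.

Every value of 1464s + 1257t is a multiple of gcd(1464, 1257) = 3; since 3 ∣ 5646, solutions exist.
Dividing through by 3 reduces the equation to 488s + 419t = 1882.
Run the Euclidean algorithm on 488 and 419: 488 = 1·419 + 69, 419 = 6·69 + 5, 69 = 13·5 + 4, 5 = 1·4 + 1, 4 = 4·1 + 0.
Unwinding: 1 = 5 − 1·4 = 5 − (69 − 13·5) = −69 + 14·5 = −69 + 14·(419 − 6·69) = 14·419 − 85·69 = 14·419 − 85·(488 − 1·419) = −85·488 + 99·419, i.e. 488·(-85) + 419·99 = 1.
Times 1882: 488·(-159970) + 419·186318 = 1882, so (-159970, 186318) solves it.
The general solution is s = -159970 + 419k, t = 186318 − 488k; taking k = 382 gives the smaller pair s = 88, t = -98.
Check: 1464·88 + 1257·(-98) = 128832 − 123186 = 5646. ✓

s = 88, t = -98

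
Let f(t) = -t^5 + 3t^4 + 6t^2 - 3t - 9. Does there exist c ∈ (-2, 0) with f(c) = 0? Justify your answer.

Such a root exists.

f(-2) = 101 and f(0) = -9, which have opposite signs.
As a polynomial, f is continuous on every closed interval.
So by the Intermediate Value Theorem there is a c strictly between -2 and 0 with f(c) = 0.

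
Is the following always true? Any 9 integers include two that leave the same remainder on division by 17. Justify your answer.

Take the 9 consecutive integers 13, 14, …, 21: their residues mod 17 are all distinct because 9 ≤ 17.
So no two of them leave the same remainder on division by 17; the claim fails for this set.

No, the set {13, 14, 15, 16, 17, 18, 19, 20, 21} is a counterexample.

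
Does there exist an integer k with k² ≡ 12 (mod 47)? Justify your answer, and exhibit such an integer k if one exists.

k = 24

k = 24 works: 24² = 576, and 576 − 12 = 564 = 12·47.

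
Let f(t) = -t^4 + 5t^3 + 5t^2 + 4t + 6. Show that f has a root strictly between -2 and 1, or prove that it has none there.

Such a root exists.

f(-2) = -38 and f(1) = 19, which have opposite signs.
f is continuous everywhere (it is a polynomial), in particular on [-2, 1].
By the Intermediate Value Theorem, f takes the value 0 somewhere in the open interval.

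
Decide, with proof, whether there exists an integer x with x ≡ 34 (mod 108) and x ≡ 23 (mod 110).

There is no such integer.

Both moduli are multiples of 2 = gcd(108, 110), so any solution would satisfy x ≡ 34 and x ≡ 23 modulo 2 simultaneously.
These are incompatible: 34 − 23 = 11 is not divisible by 2.
Hence the system has no solution.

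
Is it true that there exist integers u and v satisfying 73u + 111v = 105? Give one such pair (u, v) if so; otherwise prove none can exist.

u = 6, v = -3

73 and 111 are coprime, so 73u + 111v ranges over all of ℤ.
Dividing repeatedly: 111 = 1·73 + 38, 73 = 1·38 + 35, 38 = 1·35 + 3, 35 = 11·3 + 2, 3 = 1·2 + 1, 2 = 2·1 + 0.
Unwinding: 1 = 3 − 1·2 = 3 − (35 − 11·3) = −35 + 12·3 = −35 + 12·(38 − 1·35) = 12·38 − 13·35 = 12·38 − 13·(73 − 1·38) = −13·73 + 25·38 = −13·73 + 25·(111 − 1·73) = 25·111 − 38·73, i.e. 73·(-38) + 111·25 = 1.
Multiplying through by 105: u = (-38)·105 = -3990, v = 25·105 = 2625 is a solution.
Adding 36·111 to u and subtracting 36·73 from v gives the tidier solution (6, -3).
Indeed 73·6 + 111·(-3) = 438 − 333 = 105.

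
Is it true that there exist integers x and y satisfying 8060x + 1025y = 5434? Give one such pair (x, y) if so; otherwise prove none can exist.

gcd(8060, 1025) = 5, so every integer of the form 8060x + 1025y is a multiple of 5.
But 5434 is not a multiple of 5 (it leaves remainder 4).
Hence no integers x, y satisfy the equation.

No such integers exist.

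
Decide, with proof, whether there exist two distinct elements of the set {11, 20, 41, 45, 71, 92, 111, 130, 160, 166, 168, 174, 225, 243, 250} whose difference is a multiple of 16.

Two integers differ by a multiple of 16 exactly when they have the same residue mod 16. The residues are 11↦11, 20↦4, 41↦9, 45↦13, 71↦7, 92↦12, 111↦15, 130↦2, 160↦0, 166↦6, 168↦8, 174↦14, 225↦1, 243↦3, 250↦10.
No residue repeats among the 15 elements, so no pair has difference ≡ 0 (mod 16).

There is no such pair.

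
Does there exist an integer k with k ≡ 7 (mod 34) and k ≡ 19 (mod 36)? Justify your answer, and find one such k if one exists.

k = 415

gcd(34, 36) = 2. A simultaneous solution exists iff 7 ≡ 19 (mod 2); here 7 mod 2 = 1 = 19 mod 2, so it does.
Put k = 7 + 34t, so we need 34t ≡ 12 (mod 36), equivalently (divide by 2) 17t ≡ 6 (mod 18).
Invert 17 mod 18 by the Euclidean algorithm: 18 = 1·17 + 1, 17 = 17·1 + 0; back-substituting, 1 = 18 − 1·17. Hence 17·(-1) ≡ 1, so 17⁻¹ ≡ -1 ≡ 17 (mod 18).
Multiplying by 17: t ≡ 17·6 = 102 ≡ 12 (mod 18).
Then k = 7 + 34·12 = 415.
Verify: 415 = 12·34 + 7 and 415 = 11·36 + 19. ✓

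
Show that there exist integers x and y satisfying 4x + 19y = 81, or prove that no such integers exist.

4 and 19 are coprime, so 4x + 19y ranges over all of ℤ.
Euclidean algorithm: 19 = 4·4 + 3, 4 = 1·3 + 1, 3 = 3·1 + 0.
Working back up the chain: 1 = 4 − 1·3 = 4 − (19 − 4·4) = −19 + 5·4. So 4·5 + 19·(-1) = 1.
Multiplying through by 81: x = 5·81 = 405, y = (-1)·81 = -81 is a solution.
Shifting by a multiple of (19, −4) keeps it a solution: x = 405 − 21·19 = 6, y = -81 + 21·4 = 3.
Check: 4·6 + 19·3 = 24 + 57 = 81. ✓

x = 6, y = 3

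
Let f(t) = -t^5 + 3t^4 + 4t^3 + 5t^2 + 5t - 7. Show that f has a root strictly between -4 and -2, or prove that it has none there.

No such root exists.

The endpoint values f(-4) = 1589 and f(-2) = 51 are both positive. Claim: f(t) > 0 for every t in (-4, -2).
Substitute t = -2 − u, where 0 < u < 2 on the interval. Expanding, f(-2 − u) = u^5 + 13u^4 + 60u^3 + 133u^2 + 143u + 51.
The nonzero coefficients here are all positive, so for u > 0 every term is positive (or zero), and the constant term 51 is strictly positive.
Therefore f(t) > 0 throughout (-4, -2), and f has no zero there.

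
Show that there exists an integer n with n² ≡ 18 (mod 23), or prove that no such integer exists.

n = 15

Take n = 15. Then 15² = 225 = 9·23 + 18, so 15² ≡ 18 (mod 23).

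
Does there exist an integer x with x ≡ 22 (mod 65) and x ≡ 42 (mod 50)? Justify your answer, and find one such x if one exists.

Here gcd(65, 50) = 5, and both 22 and 42 leave remainder 2 mod 5, so the system is consistent.
Write x = 22 + 65t. Then 65t ≡ 42 − 22 ≡ 20 (mod 50); dividing through by 5 gives 13t ≡ 4 (mod 10).
13 ≡ 3 (mod 10), so this reads 3t ≡ 4 (mod 10). Note 3·7 = 21 ≡ 1 (mod 10) (as 21 − 1 = 2·10), so 3⁻¹ ≡ 7.
Multiplying by 7: t ≡ 7·4 = 28 ≡ 8 (mod 10).
Then x = 22 + 65·8 = 542.
Verify: 542 = 8·65 + 22 and 542 = 10·50 + 42. ✓

x = 542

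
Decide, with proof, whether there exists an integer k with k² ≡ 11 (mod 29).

Apply Euler's criterion with the prime 29: 11 is a quadratic residue iff 11^14 ≡ 1 (mod 29), and a non-residue iff it is ≡ −1.
Repeated squaring mod 29: 11^2 = 121 ≡ 5; 11^4 ≡ 5² = 25 ≡ 25; 11^8 ≡ 25² = 625 ≡ 16.
Since 14 = 8 + 4 + 2, 11^14 ≡ 16 · 25 · 5; multiplying out mod 29: 16·25 = 400 ≡ 23, then 23·5 = 115 ≡ 28. Thus 11^14 ≡ 28 ≡ −1 (mod 29).
By Euler's criterion 11 is a quadratic non-residue mod 29: no k satisfies k² ≡ 11 (mod 29).

No, no such integer exists.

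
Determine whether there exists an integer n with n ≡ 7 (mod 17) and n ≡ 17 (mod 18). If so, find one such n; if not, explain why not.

n = 143

The moduli 17 and 18 are coprime, so by the Chinese Remainder Theorem a unique solution modulo 306 exists.
Any solution of the first congruence is n = 7 + 17t; substituting into the second, 17t ≡ 17 − 7 ≡ 10 (mod 18).
Note 17·17 = 289 ≡ 1 (mod 18) (as 289 − 1 = 16·18), so 17⁻¹ ≡ 17.
Multiplying by 17: t ≡ 17·10 = 170 ≡ 8 (mod 18).
Taking t = 8 gives n = 7 + 17·8 = 143.
Indeed 143 ≡ 7 (mod 17) and 143 ≡ 17 (mod 18).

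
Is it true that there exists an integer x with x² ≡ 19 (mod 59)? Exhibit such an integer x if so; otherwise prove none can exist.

x = 14

Take x = 14. Then 14² = 196 = 3·59 + 19, so 14² ≡ 19 (mod 59).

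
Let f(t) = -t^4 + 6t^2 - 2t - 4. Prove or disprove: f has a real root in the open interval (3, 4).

No such root exists.

f(3) = -37 and f(4) = -172, both negative, so a sign-change argument is unavailable; we show f keeps this sign on the whole interval.
Shift to the endpoint 3: with t = 3 + u (0 < u < 1), one computes f(3 + u) = -u^4 - 12u^3 - 48u^2 - 74u - 37.
The nonzero coefficients here are all negative, so for u > 0 every term is negative (or zero), and the constant term -37 is strictly negative.
Therefore f(t) < 0 throughout (3, 4), and f has no zero there.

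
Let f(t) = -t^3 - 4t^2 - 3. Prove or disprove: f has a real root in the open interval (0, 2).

The endpoint values f(0) = -3 and f(2) = -27 are both negative. Claim: f(t) < 0 for every t in (0, 2).
The nonzero coefficients of f are all negative, so for t > 0 every term of f(t) is negative (the constant term -3 strictly so).
Therefore f(t) < 0 throughout (0, 2), and f has no zero there.

No such root exists.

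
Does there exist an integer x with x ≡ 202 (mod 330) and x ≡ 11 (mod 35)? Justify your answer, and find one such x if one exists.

There is no such integer.

gcd(330, 35) = 5. If x ≡ 202 (mod 330) and x ≡ 11 (mod 35), then x ≡ 202 (mod 5) and x ≡ 11 (mod 5).
But 202 mod 5 = 2 while 11 mod 5 = 1, a contradiction.
So no integer satisfies both congruences.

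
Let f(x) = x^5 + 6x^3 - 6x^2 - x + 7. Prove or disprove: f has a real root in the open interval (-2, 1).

Yes, f has a root in the interval.

f(-2) = -95 and f(1) = 7, which have opposite signs.
Since f is a polynomial it is continuous on [-2, 1].
By the Intermediate Value Theorem, f takes the value 0 somewhere in the open interval.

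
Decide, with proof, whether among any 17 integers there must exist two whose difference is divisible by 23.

Try 17 consecutive integers, 1, 2, …, 17. Their remainders mod 23 are 1, 2, 3, 4, 5, 6, 7, 8, 9, 10, 11, 12, 13, 14, 15, 16, 17 — pairwise different, as any 17 ≤ 23 consecutive integers have distinct residues.
No two share a residue, so no pair has difference divisible by 23; the claim fails for this set.

No, the set {1, 2, 3, 4, 5, 6, 7, 8, 9, 10, 11, 12, 13, 14, 15, 16, 17} is a counterexample.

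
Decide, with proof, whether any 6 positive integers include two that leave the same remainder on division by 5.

Yes.

Partition the integers by their residue mod 5; there are 5 classes.
With 6 integers and only 5 classes, the pigeonhole principle forces two of them, say a and b, into the same class.
So a and b have equal remainders mod 5, which is exactly what was to be shown.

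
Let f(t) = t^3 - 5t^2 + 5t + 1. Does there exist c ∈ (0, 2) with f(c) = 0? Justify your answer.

Yes, such a c exists.

f(0) = 1 and f(2) = -1, which have opposite signs.
As a polynomial, f is continuous on every closed interval.
By the Intermediate Value Theorem, f takes the value 0 somewhere in the open interval.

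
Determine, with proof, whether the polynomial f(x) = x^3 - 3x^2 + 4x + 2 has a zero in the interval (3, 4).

Evaluate at the endpoints: f(3) = 14, f(4) = 34 — same sign (positive).
The derivative f'(x) = 3x^2 - 6x + 4 is a quadratic with discriminant (-6)² − 4·3·4 = -12 < 0; it never vanishes, so it is always positive (sign of the leading coefficient).
So f is strictly increasing; between 3 and 4 its values lie between f(3) = 14 and f(4) = 34, all positive. Therefore f has no root in (3, 4).

No such root exists.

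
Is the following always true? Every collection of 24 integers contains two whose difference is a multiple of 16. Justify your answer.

Each integer lies in one of the 16 residue classes modulo 16.
Since 24 > 16, two of the 24 integers must share a residue class by the pigeonhole principle; call them a and b.
Their difference a − b is then a multiple of 16.

Yes, this is always true.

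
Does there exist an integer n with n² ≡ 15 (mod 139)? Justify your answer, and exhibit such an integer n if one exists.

There is no such integer.

Apply Euler's criterion with the prime 139: 15 is a quadratic residue iff 15^69 ≡ 1 (mod 139), and a non-residue iff it is ≡ −1.
Repeated squaring mod 139: 15^2 = 225 ≡ 86; 15^4 ≡ 86² = 7396 ≡ 29; 15^8 ≡ 29² = 841 ≡ 7; 15^16 ≡ 7² = 49 ≡ 49; 15^32 ≡ 49² = 2401 ≡ 38; 15^64 ≡ 38² = 1444 ≡ 54.
Since 69 = 64 + 4 + 1, 15^69 ≡ 54 · 29 · 15; multiplying out mod 139: 54·29 = 1566 ≡ 37, then 37·15 = 555 ≡ 138. Thus 15^69 ≡ 138 ≡ −1 (mod 139).
By Euler's criterion 15 is a quadratic non-residue mod 139: no n satisfies n² ≡ 15 (mod 139).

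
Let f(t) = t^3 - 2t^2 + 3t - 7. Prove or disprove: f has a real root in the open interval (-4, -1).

No.

f(-4) = -115 and f(-1) = -13, both negative.
f'(t) = 3t^2 - 4t + 3 has discriminant (-4)² − 4·3·3 = -20 < 0, so f' has no real roots and is positive for every real t.
So f is strictly increasing; between -4 and -1 its values lie between f(-4) = -115 and f(-1) = -13, all negative. Therefore f has no root in (-4, -1).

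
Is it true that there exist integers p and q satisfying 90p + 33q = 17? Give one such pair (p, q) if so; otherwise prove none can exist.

gcd(90, 33) = 3, so every integer of the form 90p + 33q is a multiple of 3.
However 17 leaves remainder 2 on division by 3.
Hence no integers p, q satisfy the equation.

No, no such integers exist.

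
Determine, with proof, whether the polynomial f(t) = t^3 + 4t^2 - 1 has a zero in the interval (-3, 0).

Yes, f has a root in the interval.

f(-3) = 8 and f(0) = -1, which have opposite signs.
As a polynomial, f is continuous on every closed interval.
By the Intermediate Value Theorem f must vanish at some point of (-3, 0).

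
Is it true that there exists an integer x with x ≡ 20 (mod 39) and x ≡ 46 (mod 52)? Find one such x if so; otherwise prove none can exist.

x = 98

The moduli are not coprime: gcd(39, 52) = 13. Compatibility requires 13 ∣ (46 − 20) = 26, which holds, so solutions exist.
The integers ≡ 20 (mod 39) are 20, 59, 98, …; their remainders mod 52 are 20, 7, 46, so x = 98 is the first that is ≡ 46 (mod 52).
Check: 98 mod 39 = 20, 98 mod 52 = 46. ✓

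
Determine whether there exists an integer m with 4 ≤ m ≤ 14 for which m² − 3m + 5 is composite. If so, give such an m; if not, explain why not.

m = 7

At m = 7: 7² − 3·7 + 5 = 33 = 3·11, which is composite.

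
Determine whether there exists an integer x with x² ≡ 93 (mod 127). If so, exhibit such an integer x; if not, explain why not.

Apply Euler's criterion with the prime 127: 93 is a quadratic residue iff 93^63 ≡ 1 (mod 127), and a non-residue iff it is ≡ −1.
Squaring successively (mod 127): 93^2 = 8649 ≡ 13; 93^4 ≡ 13² = 169 ≡ 42; 93^8 ≡ 42² = 1764 ≡ 113; 93^16 ≡ 113² = 12769 ≡ 69; 93^32 ≡ 69² = 4761 ≡ 62.
Since 63 = 32 + 16 + 8 + 4 + 2 + 1, 93^63 ≡ 62 · 69 · 113 · 42 · 13 · 93; multiplying out mod 127: 62·69 = 4278 ≡ 87, then 87·113 = 9831 ≡ 52, then 52·42 = 2184 ≡ 25, then 25·13 = 325 ≡ 71, then 71·93 = 6603 ≡ 126. Thus 93^63 ≡ 126 ≡ −1 (mod 127).
By Euler's criterion 93 is a quadratic non-residue mod 127: no x satisfies x² ≡ 93 (mod 127).

No, no such integer exists.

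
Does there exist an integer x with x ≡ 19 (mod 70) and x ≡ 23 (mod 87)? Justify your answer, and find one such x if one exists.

Since 70 and 87 share no common factor, CRT says the pair of congruences has a solution (unique mod 6090).
Write x = 19 + 70t and require 19 + 70t ≡ 23 (mod 87), i.e. 70t ≡ 4 (mod 87).
Note 70·46 = 3220 ≡ 1 (mod 87) (as 3220 − 1 = 37·87), so 70⁻¹ ≡ 46.
Therefore t ≡ 46·4 = 184 ≡ 10 (mod 87).
Taking t = 10 gives x = 19 + 70·10 = 719.
Indeed 719 ≡ 19 (mod 70) and 719 ≡ 23 (mod 87).

x = 719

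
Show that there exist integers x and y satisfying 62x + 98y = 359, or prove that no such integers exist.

There are no such integers.

gcd(62, 98) = 2, so every integer of the form 62x + 98y is a multiple of 2.
But 359 = 2·179 + 1, so 2 ∤ 359.
Hence no integers x, y satisfy the equation.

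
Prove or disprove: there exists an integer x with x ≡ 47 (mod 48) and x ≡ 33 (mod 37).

x = 1439

The moduli 48 and 37 are coprime, so by the Chinese Remainder Theorem a unique solution modulo 1776 exists.
Write x = 47 + 48t and require 47 + 48t ≡ 33 (mod 37), i.e. 48t ≡ 23 (mod 37).
48 ≡ 11 (mod 37), so this reads 11t ≡ 23 (mod 37). Since 11·27 = 297 = 8·37 + 1, the inverse of 11 mod 37 is 27.
Therefore t ≡ 27·23 = 621 ≡ 29 (mod 37).
Taking t = 29 gives x = 47 + 48·29 = 1439.
Indeed 1439 ≡ 47 (mod 48) and 1439 ≡ 33 (mod 37).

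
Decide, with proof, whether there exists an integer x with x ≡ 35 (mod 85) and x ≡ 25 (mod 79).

x = 4370

The moduli 85 and 79 are coprime, so by the Chinese Remainder Theorem a unique solution modulo 6715 exists.
Write x = 35 + 85t and require 35 + 85t ≡ 25 (mod 79), i.e. 85t ≡ 69 (mod 79).
85 ≡ 6 (mod 79), so this reads 6t ≡ 69 (mod 79). Invert 6 mod 79 by the Euclidean algorithm: 79 = 13·6 + 1, 6 = 6·1 + 0; back-substituting, 1 = 79 − 13·6. Hence 6·(-13) ≡ 1, so 6⁻¹ ≡ -13 ≡ 66 (mod 79).
Therefore t ≡ 66·69 = 4554 ≡ 51 (mod 79).
With t = 51: x = 35 + 85·51 = 4370.
Verify: 4370 = 51·85 + 35 and 4370 = 55·79 + 25. ✓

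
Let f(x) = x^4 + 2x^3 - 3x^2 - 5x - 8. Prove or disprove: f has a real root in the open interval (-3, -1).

f(-3) = 7 and f(-1) = -7, which have opposite signs.
As a polynomial, f is continuous on every closed interval.
By the Intermediate Value Theorem, f takes the value 0 somewhere in the open interval.

Yes, f has a root in the interval.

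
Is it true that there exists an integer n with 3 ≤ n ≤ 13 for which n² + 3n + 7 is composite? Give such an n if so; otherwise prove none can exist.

At n = 9: 9² + 3·9 + 7 = 115 = 5·23, which is composite.

n = 9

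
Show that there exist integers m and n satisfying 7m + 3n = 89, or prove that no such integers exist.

m = 2, n = 25

Since gcd(7, 3) = 1, every integer is an integer combination of 7 and 3.
Run the Euclidean algorithm on 7 and 3: 7 = 2·3 + 1, 3 = 3·1 + 0.
Working back up the chain: 1 = 7 − 2·3. So 7·1 + 3·(-2) = 1.
Scaling by 89 gives the particular solution (m, n) = (89, -178).
Shifting by a multiple of (3, −7) keeps it a solution: m = 89 − 29·3 = 2, n = -178 + 29·7 = 25.
Check: 7·2 + 3·25 = 14 + 75 = 89. ✓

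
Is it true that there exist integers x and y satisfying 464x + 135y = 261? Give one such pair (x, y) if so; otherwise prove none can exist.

x = 9, y = -29

464 and 135 are coprime, so 464x + 135y ranges over all of ℤ.
Run the Euclidean algorithm on 464 and 135: 464 = 3·135 + 59, 135 = 2·59 + 17, 59 = 3·17 + 8, 17 = 2·8 + 1, 8 = 8·1 + 0.
Back-substituting, 1 = 17 − 2·8 = 17 − 2·(59 − 3·17) = −2·59 + 7·17 = −2·59 + 7·(135 − 2·59) = 7·135 − 16·59 = 7·135 − 16·(464 − 3·135) = −16·464 + 55·135; that is, 464·(-16) + 135·55 = 1.
Multiplying through by 261: x = (-16)·261 = -4176, y = 55·261 = 14355 is a solution.
Adding 31·135 to x and subtracting 31·464 from y gives the tidier solution (9, -29).
Indeed 464·9 + 135·(-29) = 4176 − 3915 = 261.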